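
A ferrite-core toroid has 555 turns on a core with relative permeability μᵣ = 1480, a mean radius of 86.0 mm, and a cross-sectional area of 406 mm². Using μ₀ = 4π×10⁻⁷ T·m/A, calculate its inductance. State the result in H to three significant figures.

For a thin toroid, L = μ₀μᵣN²A/(2πR).
L = (4π×10⁻⁷)(1480)(555)²(4.060×10^-4) / (2π×8.600×10^-2 m) = 0.4304 H.

L ≈ 0.430 H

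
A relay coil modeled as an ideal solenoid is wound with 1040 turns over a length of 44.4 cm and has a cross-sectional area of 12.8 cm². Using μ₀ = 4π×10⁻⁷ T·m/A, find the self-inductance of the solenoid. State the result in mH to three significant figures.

A = 12.8 cm² = 1.280×10^-3 m².
For a long solenoid, L = μ₀N²A/ℓ.
L = (4π×10⁻⁷)(1040)²(1.280×10^-3)/(0.444 m) = 3.918×10^-3 H.

L ≈ 3.92 mH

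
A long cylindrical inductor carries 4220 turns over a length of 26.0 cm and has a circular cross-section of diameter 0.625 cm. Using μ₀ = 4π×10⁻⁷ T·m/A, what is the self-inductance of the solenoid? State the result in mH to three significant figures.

L ≈ 2.64 mH

A = π(d/2)² = π(3.125×10^-3 m)² = 3.068×10^-5 m².
For a long solenoid, L = μ₀N²A/ℓ.
L = (4π×10⁻⁷)(4220)²(3.068×10^-5)/(0.26 m) = 2.641×10^-3 H.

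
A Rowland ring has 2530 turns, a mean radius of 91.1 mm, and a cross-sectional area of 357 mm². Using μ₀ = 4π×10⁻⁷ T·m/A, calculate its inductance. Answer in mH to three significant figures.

For a thin toroid, L = μ₀N²A/(2πR).
L = (4π×10⁻⁷)(2530)²(3.570×10^-4) / (2π×9.110×10^-2 m) = 5.017×10^-3 H.

L ≈ 5.02 mH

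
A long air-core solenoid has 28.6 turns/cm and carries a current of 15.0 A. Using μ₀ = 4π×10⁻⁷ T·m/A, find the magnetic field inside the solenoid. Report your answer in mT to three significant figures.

B ≈ 53.9 mT

Inside a long solenoid, B = μ₀nI.
B = (4π×10⁻⁷)(2.860×10^3 m⁻¹)(15.0 A) = 5.391×10^-2 T.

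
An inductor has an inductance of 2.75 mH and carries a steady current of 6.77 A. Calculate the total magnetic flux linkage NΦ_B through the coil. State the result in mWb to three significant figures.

From L = NΦ_B/I, the flux linkage is NΦ_B = LI.
NΦ_B = (2.750×10^-3 H)(6.77 A) = 1.862×10^-2 Wb.

NΦ_B ≈ 18.6 mWb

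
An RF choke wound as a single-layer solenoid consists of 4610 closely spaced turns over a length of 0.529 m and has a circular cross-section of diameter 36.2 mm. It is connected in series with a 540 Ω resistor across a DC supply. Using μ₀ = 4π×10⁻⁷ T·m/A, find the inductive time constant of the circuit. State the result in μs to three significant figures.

A = π(d/2)² = π(1.810×10^-2 m)² = 1.029×10^-3 m².
L = μ₀N²A/ℓ = (4π×10⁻⁷)(4610)²(1.029×10^-3)/(0.529) = 5.196×10^-2 H.
τ = L/R = (5.196×10^-2)/(540) = 9.622×10^-5 s.

τ ≈ 96.2 μs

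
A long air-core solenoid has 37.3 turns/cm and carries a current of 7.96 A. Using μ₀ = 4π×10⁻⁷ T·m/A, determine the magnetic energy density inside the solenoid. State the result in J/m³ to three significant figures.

B = μ₀nI = (4π×10⁻⁷)(3.730×10^3)(7.96) = 3.731×10^-2 T.
u = B²/(2μ₀) = (3.731×10^-2)²/(2×4π×10⁻⁷) = 553.9 J/m³.

u ≈ 554 J/m³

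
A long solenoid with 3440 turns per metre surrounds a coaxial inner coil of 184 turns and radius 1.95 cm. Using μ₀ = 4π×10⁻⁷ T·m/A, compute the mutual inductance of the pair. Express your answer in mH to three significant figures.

M ≈ 0.950 mH

The outer solenoid produces a uniform field B₁ = μ₀n₁I₁ across the inner coil,
so the flux linkage is N₂Φ = N₂B₁A₂ = μ₀n₁N₂A₂·I₁, giving M = μ₀n₁N₂A₂.
A₂ = πr² = π(1.950×10^-2 m)² = 1.1946×10^-3 m².
M = (4π×10⁻⁷)(3440)(184)(1.1946×10^-3) = 9.502×10^-4 H.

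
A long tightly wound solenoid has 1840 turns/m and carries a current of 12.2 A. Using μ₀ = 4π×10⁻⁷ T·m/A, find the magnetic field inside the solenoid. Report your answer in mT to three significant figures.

Inside a long solenoid, B = μ₀nI.
B = (4π×10⁻⁷)(1.840×10^3 m⁻¹)(12.2 A) = 2.821×10^-2 T.

B ≈ 28.2 mT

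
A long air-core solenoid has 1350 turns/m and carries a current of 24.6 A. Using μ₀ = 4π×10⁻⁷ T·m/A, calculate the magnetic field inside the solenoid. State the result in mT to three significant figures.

Inside a long solenoid, B = μ₀nI.
B = (4π×10⁻⁷)(1.350×10^3 m⁻¹)(24.6 A) = 4.173×10^-2 T.

B ≈ 41.7 mT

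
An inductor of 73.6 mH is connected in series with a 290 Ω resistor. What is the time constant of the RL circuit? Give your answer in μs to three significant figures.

τ = L/R = (7.360×10^-2 H)/(290 Ω) = 2.538×10^-4 s.

τ ≈ 254 μs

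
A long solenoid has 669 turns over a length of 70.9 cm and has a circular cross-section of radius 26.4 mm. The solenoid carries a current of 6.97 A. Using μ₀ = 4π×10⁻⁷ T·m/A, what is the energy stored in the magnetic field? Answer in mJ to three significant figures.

U ≈ 42.2 mJ

A = πr² = π(2.640×10^-2 m)² = 2.190×10^-3 m².
L = μ₀N²A/ℓ = (4π×10⁻⁷)(669)²(2.190×10^-3)/(0.709) = 1.737×10^-3 H.
U = ½LI² = ½(1.737×10^-3)(6.97)² = 4.219×10^-2 J.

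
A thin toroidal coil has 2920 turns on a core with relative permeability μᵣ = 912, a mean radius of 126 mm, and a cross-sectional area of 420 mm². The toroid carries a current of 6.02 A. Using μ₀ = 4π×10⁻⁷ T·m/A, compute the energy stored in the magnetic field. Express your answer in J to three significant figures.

U ≈ 93.9 J

L = μ₀μᵣN²A/(2πR) = (4π×10⁻⁷)(912)(2920)²(4.200×10^-4)/(2π×0.126) = 5.184 H.
U = ½LI² = ½(5.184)(6.02)² = 93.94 J.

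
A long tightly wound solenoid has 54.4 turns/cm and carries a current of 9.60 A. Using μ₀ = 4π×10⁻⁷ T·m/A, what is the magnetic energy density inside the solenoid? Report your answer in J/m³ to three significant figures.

u ≈ 1710 J/m³

B = μ₀nI = (4π×10⁻⁷)(5.440×10^3)(9.60) = 6.563×10^-2 T.
u = B²/(2μ₀) = (6.563×10^-2)²/(2×4π×10⁻⁷) = 1.714×10^3 J/m³.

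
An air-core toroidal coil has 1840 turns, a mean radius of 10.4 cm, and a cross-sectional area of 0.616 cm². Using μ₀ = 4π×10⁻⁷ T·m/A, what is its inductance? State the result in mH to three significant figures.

For a thin toroid, L = μ₀N²A/(2πR).
L = (4π×10⁻⁷)(1840)²(6.160×10^-5) / (2π×0.104 m) = 4.011×10^-4 H.

L ≈ 0.401 mH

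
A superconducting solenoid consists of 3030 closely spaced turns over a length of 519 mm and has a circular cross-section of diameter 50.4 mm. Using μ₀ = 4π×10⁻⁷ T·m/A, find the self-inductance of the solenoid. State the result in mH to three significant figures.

A = π(d/2)² = π(2.520×10^-2 m)² = 1.995×10^-3 m².
For a long solenoid, L = μ₀N²A/ℓ.
L = (4π×10⁻⁷)(3030)²(1.995×10^-3)/(0.519 m) = 4.4348×10^-2 H.

L ≈ 44.3 mH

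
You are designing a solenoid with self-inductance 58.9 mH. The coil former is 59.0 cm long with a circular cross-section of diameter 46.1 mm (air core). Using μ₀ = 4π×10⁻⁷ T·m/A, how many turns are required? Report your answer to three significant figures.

A = π(d/2)² = π(2.305×10^-2 m)² = 1.669×10^-3 m².
From L = μ₀N²A/ℓ, N = √(Lℓ / (μ₀A)).
N = √[(5.890×10^-2)(0.59) / ((4π×10⁻⁷)×1.669×10^-3)] = √(1.657×10^7) ≈ 4070.4.

N ≈ 4070 turns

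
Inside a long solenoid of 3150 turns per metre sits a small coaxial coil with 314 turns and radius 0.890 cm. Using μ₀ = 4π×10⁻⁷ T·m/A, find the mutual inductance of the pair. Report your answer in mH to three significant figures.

The outer solenoid produces a uniform field B₁ = μ₀n₁I₁ across the inner coil,
so the flux linkage is N₂Φ = N₂B₁A₂ = μ₀n₁N₂A₂·I₁, giving M = μ₀n₁N₂A₂.
A₂ = πr² = π(8.900×10^-3 m)² = 2.488×10^-4 m².
M = (4π×10⁻⁷)(3150)(314)(2.488×10^-4) = 3.093×10^-4 H.

M ≈ 0.309 mH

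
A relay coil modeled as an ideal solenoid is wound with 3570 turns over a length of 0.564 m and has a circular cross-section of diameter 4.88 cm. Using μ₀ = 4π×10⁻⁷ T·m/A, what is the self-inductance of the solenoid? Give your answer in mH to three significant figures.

L ≈ 53.1 mH

A = π(d/2)² = π(2.440×10^-2 m)² = 1.870×10^-3 m².
For a long solenoid, L = μ₀N²A/ℓ.
L = (4π×10⁻⁷)(3570)²(1.870×10^-3)/(0.564 m) = 5.311×10^-2 H.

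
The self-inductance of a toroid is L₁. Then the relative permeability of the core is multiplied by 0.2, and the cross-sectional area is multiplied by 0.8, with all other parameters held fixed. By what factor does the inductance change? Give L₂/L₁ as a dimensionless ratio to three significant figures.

L₂/L₁ = 0.160

For a toroid, L ∝ μᵣN²A/R.
L₂/L₁ = (0.2) × (0.8) = 0.160.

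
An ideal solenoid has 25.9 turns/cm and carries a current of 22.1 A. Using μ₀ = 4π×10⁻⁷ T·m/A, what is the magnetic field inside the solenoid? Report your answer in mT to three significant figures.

B ≈ 71.9 mT

Inside a long solenoid, B = μ₀nI.
B = (4π×10⁻⁷)(2.590×10^3 m⁻¹)(22.1 A) = 7.193×10^-2 T.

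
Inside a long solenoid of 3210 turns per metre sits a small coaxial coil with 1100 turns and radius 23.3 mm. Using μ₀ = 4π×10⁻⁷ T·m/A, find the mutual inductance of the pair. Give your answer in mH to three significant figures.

M ≈ 7.57 mH

The outer solenoid produces a uniform field B₁ = μ₀n₁I₁ across the inner coil,
so the flux linkage is N₂Φ = N₂B₁A₂ = μ₀n₁N₂A₂·I₁, giving M = μ₀n₁N₂A₂.
A₂ = πr² = π(2.330×10^-2 m)² = 1.706×10^-3 m².
M = (4π×10⁻⁷)(3210)(1100)(1.706×10^-3) = 7.568×10^-3 H.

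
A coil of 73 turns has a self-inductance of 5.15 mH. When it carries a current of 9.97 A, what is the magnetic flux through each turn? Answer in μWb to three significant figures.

From L = NΦ_B/I, the flux per turn is Φ_B = LI/N.
Φ_B = (5.150×10^-3 H)(9.97 A)/73 = 7.034×10^-4 Wb.

Φ_B ≈ 703 μWb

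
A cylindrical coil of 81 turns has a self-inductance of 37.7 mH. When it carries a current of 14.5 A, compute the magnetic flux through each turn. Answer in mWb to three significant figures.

From L = NΦ_B/I, the flux per turn is Φ_B = LI/N.
Φ_B = (3.770×10^-2 H)(14.5 A)/81 = 6.749×10^-3 Wb.

Φ_B ≈ 6.75 mWb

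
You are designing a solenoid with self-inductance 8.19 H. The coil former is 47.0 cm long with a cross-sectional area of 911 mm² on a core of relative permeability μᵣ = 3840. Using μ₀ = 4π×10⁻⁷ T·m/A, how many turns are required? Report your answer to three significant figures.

A = 911 mm² = 9.110×10^-4 m².
From L = μ₀μᵣN²A/ℓ, N = √(Lℓ / (μ₀μᵣA)).
N = √[(8.19)(0.47) / ((4π×10⁻⁷)(3840)×9.110×10^-4)] = √(8.756×10^5) ≈ 935.8.

N ≈ 936 turns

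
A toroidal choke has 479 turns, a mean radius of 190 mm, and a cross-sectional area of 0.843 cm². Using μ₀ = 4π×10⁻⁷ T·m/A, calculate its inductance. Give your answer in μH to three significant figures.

For a thin toroid, L = μ₀N²A/(2πR).
L = (4π×10⁻⁷)(479)²(8.430×10^-5) / (2π×0.19 m) = 2.036×10^-5 H.

L ≈ 20.4 μH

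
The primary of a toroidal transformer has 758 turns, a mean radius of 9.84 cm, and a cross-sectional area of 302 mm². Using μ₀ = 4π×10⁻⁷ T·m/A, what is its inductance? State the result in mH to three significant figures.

L ≈ 0.353 mH

For a thin toroid, L = μ₀N²A/(2πR).
L = (4π×10⁻⁷)(758)²(3.020×10^-4) / (2π×9.840×10^-2 m) = 3.527×10^-4 H.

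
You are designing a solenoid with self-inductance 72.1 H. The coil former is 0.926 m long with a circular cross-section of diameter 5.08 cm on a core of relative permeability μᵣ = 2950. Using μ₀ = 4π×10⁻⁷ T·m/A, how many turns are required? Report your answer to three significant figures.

A = π(d/2)² = π(2.540×10^-2 m)² = 2.027×10^-3 m².
From L = μ₀μᵣN²A/ℓ, N = √(Lℓ / (μ₀μᵣA)).
N = √[(72.1)(0.926) / ((4π×10⁻⁷)(2950)×2.027×10^-3)] = √(8.886×10^6) ≈ 2980.9.

N ≈ 2980 turns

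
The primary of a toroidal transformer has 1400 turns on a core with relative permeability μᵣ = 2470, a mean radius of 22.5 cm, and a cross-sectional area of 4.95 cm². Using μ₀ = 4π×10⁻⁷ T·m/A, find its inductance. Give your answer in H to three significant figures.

For a thin toroid, L = μ₀μᵣN²A/(2πR).
L = (4π×10⁻⁷)(2470)(1400)²(4.950×10^-4) / (2π×0.225 m) = 2.13 H.

L ≈ 2.13 H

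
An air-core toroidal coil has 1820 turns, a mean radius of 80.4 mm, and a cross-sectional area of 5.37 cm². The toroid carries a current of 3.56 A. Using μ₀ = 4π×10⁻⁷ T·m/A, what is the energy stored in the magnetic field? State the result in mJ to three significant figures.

U ≈ 28.0 mJ

L = μ₀N²A/(2πR) = (4π×10⁻⁷)(1820)²(5.370×10^-4)/(2π×8.040×10^-2) = 4.4248×10^-3 H.
U = ½LI² = ½(4.4248×10^-3)(3.56)² = 2.804×10^-2 J.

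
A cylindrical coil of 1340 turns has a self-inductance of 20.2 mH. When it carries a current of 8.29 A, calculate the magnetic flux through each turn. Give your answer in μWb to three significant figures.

Φ_B ≈ 125 μWb

From L = NΦ_B/I, the flux per turn is Φ_B = LI/N.
Φ_B = (2.020×10^-2 H)(8.29 A)/1340 = 1.250×10^-4 Wb.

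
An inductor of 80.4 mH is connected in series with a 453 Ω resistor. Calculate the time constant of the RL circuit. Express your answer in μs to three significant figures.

τ ≈ 177 μs

τ = L/R = (8.040×10^-2 H)/(453 Ω) = 1.7748×10^-4 s.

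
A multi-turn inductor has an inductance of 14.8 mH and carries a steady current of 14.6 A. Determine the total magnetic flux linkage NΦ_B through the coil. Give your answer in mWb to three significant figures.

NΦ_B ≈ 216 mWb

From L = NΦ_B/I, the flux linkage is NΦ_B = LI.
NΦ_B = (1.480×10^-2 H)(14.6 A) = 0.2161 Wb.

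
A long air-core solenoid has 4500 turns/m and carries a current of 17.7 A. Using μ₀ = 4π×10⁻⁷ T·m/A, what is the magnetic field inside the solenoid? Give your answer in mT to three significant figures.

Inside a long solenoid, B = μ₀nI.
B = (4π×10⁻⁷)(4.500×10^3 m⁻¹)(17.7 A) = 0.1001 T.

B ≈ 100 mT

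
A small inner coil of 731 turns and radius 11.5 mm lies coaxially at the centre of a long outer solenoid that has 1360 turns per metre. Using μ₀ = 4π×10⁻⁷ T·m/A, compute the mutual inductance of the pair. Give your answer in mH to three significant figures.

M ≈ 0.519 mH

The outer solenoid produces a uniform field B₁ = μ₀n₁I₁ across the inner coil,
so the flux linkage is N₂Φ = N₂B₁A₂ = μ₀n₁N₂A₂·I₁, giving M = μ₀n₁N₂A₂.
A₂ = πr² = π(1.150×10^-2 m)² = 4.1548×10^-4 m².
M = (4π×10⁻⁷)(1360)(731)(4.1548×10^-4) = 5.191×10^-4 H.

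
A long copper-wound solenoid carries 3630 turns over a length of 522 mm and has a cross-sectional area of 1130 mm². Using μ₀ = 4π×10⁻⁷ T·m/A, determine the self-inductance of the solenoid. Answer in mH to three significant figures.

A = 1130 mm² = 1.130×10^-3 m².
For a long solenoid, L = μ₀N²A/ℓ.
L = (4π×10⁻⁷)(3630)²(1.130×10^-3)/(0.522 m) = 3.5845×10^-2 H.

L ≈ 35.8 mH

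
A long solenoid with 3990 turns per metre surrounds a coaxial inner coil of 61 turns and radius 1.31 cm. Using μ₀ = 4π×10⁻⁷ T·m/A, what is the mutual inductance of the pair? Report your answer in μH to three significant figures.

The outer solenoid produces a uniform field B₁ = μ₀n₁I₁ across the inner coil,
so the flux linkage is N₂Φ = N₂B₁A₂ = μ₀n₁N₂A₂·I₁, giving M = μ₀n₁N₂A₂.
A₂ = πr² = π(1.310×10^-2 m)² = 5.391×10^-4 m².
M = (4π×10⁻⁷)(3990)(61)(5.391×10^-4) = 1.649×10^-4 H.

M ≈ 165 μH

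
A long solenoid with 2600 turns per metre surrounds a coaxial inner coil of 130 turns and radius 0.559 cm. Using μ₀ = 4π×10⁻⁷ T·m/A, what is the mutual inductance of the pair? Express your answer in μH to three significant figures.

M ≈ 41.7 μH

The outer solenoid produces a uniform field B₁ = μ₀n₁I₁ across the inner coil,
so the flux linkage is N₂Φ = N₂B₁A₂ = μ₀n₁N₂A₂·I₁, giving M = μ₀n₁N₂A₂.
A₂ = πr² = π(5.590×10^-3 m)² = 9.817×10^-5 m².
M = (4π×10⁻⁷)(2600)(130)(9.817×10^-5) = 4.170×10^-5 H.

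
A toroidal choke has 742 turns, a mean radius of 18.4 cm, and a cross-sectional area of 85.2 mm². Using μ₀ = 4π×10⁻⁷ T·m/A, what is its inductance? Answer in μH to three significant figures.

For a thin toroid, L = μ₀N²A/(2πR).
L = (4π×10⁻⁷)(742)²(8.520×10^-5) / (2π×0.184 m) = 5.099×10^-5 H.

L ≈ 51.0 μH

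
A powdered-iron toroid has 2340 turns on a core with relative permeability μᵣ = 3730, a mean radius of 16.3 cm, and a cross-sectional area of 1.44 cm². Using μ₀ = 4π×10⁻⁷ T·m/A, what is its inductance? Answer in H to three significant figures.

L ≈ 3.61 H

For a thin toroid, L = μ₀μᵣN²A/(2πR).
L = (4π×10⁻⁷)(3730)(2340)²(1.440×10^-4) / (2π×0.163 m) = 3.609 H.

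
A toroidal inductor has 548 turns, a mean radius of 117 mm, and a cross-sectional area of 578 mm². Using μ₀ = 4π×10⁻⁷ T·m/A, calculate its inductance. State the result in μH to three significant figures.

For a thin toroid, L = μ₀N²A/(2πR).
L = (4π×10⁻⁷)(548)²(5.780×10^-4) / (2π×0.117 m) = 2.967×10^-4 H.

L ≈ 297 μH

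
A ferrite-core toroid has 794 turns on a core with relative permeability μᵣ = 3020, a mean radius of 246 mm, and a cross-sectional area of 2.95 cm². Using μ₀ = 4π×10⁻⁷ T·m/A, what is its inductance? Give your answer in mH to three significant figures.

L ≈ 457 mH

For a thin toroid, L = μ₀μᵣN²A/(2πR).
L = (4π×10⁻⁷)(3020)(794)²(2.950×10^-4) / (2π×0.246 m) = 0.4566 H.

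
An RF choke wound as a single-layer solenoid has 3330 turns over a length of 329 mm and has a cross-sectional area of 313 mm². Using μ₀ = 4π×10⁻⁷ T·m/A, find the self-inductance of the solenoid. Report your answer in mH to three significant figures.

A = 313 mm² = 3.130×10^-4 m².
For a long solenoid, L = μ₀N²A/ℓ.
L = (4π×10⁻⁷)(3330)²(3.130×10^-4)/(0.329 m) = 1.326×10^-2 H.

L ≈ 13.3 mH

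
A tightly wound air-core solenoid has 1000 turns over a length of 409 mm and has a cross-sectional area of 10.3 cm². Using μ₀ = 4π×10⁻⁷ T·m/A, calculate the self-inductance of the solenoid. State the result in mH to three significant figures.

L ≈ 3.16 mH

A = 10.3 cm² = 1.030×10^-3 m².
For a long solenoid, L = μ₀N²A/ℓ.
L = (4π×10⁻⁷)(1000)²(1.030×10^-3)/(0.409 m) = 3.1646×10^-3 H.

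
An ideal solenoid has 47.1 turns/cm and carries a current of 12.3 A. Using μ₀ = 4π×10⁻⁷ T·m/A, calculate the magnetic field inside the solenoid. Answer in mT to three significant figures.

Inside a long solenoid, B = μ₀nI.
B = (4π×10⁻⁷)(4.710×10^3 m⁻¹)(12.3 A) = 7.280×10^-2 T.

B ≈ 72.8 mT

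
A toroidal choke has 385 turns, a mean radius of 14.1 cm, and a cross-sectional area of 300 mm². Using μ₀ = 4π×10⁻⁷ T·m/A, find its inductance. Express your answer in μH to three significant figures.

L ≈ 63.1 μH

For a thin toroid, L = μ₀N²A/(2πR).
L = (4π×10⁻⁷)(385)²(3.000×10^-4) / (2π×0.141 m) = 6.307×10^-5 H.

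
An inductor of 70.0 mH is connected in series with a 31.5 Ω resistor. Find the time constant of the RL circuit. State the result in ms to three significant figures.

τ ≈ 2.22 ms

τ = L/R = (7.000×10^-2 H)/(31.5 Ω) = 2.222×10^-3 s.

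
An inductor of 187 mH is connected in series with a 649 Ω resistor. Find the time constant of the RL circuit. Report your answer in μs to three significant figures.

τ ≈ 288 μs

τ = L/R = (0.187 H)/(649 Ω) = 2.881×10^-4 s.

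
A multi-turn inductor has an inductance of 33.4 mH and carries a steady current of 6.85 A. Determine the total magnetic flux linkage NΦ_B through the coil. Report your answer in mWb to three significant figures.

From L = NΦ_B/I, the flux linkage is NΦ_B = LI.
NΦ_B = (3.340×10^-2 H)(6.85 A) = 0.2288 Wb.

NΦ_B ≈ 229 mWb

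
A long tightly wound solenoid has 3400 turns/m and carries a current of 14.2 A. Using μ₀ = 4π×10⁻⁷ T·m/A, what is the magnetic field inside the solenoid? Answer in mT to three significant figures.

B ≈ 60.7 mT

Inside a long solenoid, B = μ₀nI.
B = (4π×10⁻⁷)(3.400×10^3 m⁻¹)(14.2 A) = 6.067×10^-2 T.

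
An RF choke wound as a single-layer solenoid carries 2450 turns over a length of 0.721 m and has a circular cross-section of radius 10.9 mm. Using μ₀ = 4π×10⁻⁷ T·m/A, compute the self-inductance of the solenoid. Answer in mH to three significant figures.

L ≈ 3.90 mH

A = πr² = π(1.090×10^-2 m)² = 3.733×10^-4 m².
For a long solenoid, L = μ₀N²A/ℓ.
L = (4π×10⁻⁷)(2450)²(3.733×10^-4)/(0.721 m) = 3.9049×10^-3 H.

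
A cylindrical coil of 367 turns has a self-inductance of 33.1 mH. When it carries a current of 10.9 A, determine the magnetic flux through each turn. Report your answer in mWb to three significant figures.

From L = NΦ_B/I, the flux per turn is Φ_B = LI/N.
Φ_B = (3.310×10^-2 H)(10.9 A)/367 = 9.831×10^-4 Wb.

Φ_B ≈ 0.983 mWb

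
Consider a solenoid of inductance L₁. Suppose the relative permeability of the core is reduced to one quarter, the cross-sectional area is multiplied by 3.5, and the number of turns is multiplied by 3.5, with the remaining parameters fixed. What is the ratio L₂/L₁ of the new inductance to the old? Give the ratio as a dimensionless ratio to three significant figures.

L₂/L₁ = 10.7

For a solenoid, L ∝ μᵣN²A/ℓ.
L₂/L₁ = (0.25) × (3.5) × (3.5)^2 = 10.7.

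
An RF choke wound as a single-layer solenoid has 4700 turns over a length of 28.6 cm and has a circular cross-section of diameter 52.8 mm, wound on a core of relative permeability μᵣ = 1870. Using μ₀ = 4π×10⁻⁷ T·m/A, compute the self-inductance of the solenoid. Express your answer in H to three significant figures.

A = π(d/2)² = π(2.640×10^-2 m)² = 2.190×10^-3 m².
For a long solenoid, L = μ₀μᵣN²A/ℓ.
L = (4π×10⁻⁷)(1870)(4700)²(2.190×10^-3)/(0.286 m) = 397.4 H.

L ≈ 397 H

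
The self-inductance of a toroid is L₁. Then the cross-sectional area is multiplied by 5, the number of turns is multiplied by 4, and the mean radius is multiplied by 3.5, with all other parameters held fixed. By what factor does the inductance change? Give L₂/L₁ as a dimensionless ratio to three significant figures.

For a toroid, L ∝ μᵣN²A/R.
L₂/L₁ = (5) × (4)^2 × (3.5)^-1 = 22.9.

L₂/L₁ = 22.9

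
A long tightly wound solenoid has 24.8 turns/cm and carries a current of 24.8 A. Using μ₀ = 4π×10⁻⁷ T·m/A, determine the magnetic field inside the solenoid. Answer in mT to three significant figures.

B ≈ 77.3 mT

Inside a long solenoid, B = μ₀nI.
B = (4π×10⁻⁷)(2.480×10^3 m⁻¹)(24.8 A) = 7.729×10^-2 T.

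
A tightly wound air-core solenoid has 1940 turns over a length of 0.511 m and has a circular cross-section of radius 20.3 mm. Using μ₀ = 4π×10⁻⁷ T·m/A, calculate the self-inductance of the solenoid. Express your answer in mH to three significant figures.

L ≈ 12.0 mH

A = πr² = π(2.030×10^-2 m)² = 1.2946×10^-3 m².
For a long solenoid, L = μ₀N²A/ℓ.
L = (4π×10⁻⁷)(1940)²(1.2946×10^-3)/(0.511 m) = 1.198×10^-2 H.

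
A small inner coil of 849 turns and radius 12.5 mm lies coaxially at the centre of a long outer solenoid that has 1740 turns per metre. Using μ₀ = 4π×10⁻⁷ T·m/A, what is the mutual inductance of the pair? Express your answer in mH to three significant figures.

M ≈ 0.911 mH

The outer solenoid produces a uniform field B₁ = μ₀n₁I₁ across the inner coil,
so the flux linkage is N₂Φ = N₂B₁A₂ = μ₀n₁N₂A₂·I₁, giving M = μ₀n₁N₂A₂.
A₂ = πr² = π(1.250×10^-2 m)² = 4.909×10^-4 m².
M = (4π×10⁻⁷)(1740)(849)(4.909×10^-4) = 9.112×10^-4 H.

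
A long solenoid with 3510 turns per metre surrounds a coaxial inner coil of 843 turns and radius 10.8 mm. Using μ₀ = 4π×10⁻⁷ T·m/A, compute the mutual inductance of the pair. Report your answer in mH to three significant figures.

M ≈ 1.36 mH

The outer solenoid produces a uniform field B₁ = μ₀n₁I₁ across the inner coil,
so the flux linkage is N₂Φ = N₂B₁A₂ = μ₀n₁N₂A₂·I₁, giving M = μ₀n₁N₂A₂.
A₂ = πr² = π(1.080×10^-2 m)² = 3.664×10^-4 m².
M = (4π×10⁻⁷)(3510)(843)(3.664×10^-4) = 1.363×10^-3 H.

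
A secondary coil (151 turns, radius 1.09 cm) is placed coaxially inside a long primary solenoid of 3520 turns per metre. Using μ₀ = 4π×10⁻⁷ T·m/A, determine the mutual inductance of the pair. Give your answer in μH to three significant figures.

M ≈ 249 μH

The outer solenoid produces a uniform field B₁ = μ₀n₁I₁ across the inner coil,
so the flux linkage is N₂Φ = N₂B₁A₂ = μ₀n₁N₂A₂·I₁, giving M = μ₀n₁N₂A₂.
A₂ = πr² = π(1.090×10^-2 m)² = 3.733×10^-4 m².
M = (4π×10⁻⁷)(3520)(151)(3.733×10^-4) = 2.493×10^-4 H.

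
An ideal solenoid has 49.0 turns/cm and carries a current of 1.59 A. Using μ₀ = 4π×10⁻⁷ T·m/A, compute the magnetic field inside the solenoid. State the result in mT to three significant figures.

B ≈ 9.79 mT

Inside a long solenoid, B = μ₀nI.
B = (4π×10⁻⁷)(4.900×10^3 m⁻¹)(1.59 A) = 9.790×10^-3 T.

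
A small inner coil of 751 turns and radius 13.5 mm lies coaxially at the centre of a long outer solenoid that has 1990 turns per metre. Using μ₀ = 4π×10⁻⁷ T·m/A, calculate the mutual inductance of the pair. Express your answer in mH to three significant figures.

M ≈ 1.08 mH

The outer solenoid produces a uniform field B₁ = μ₀n₁I₁ across the inner coil,
so the flux linkage is N₂Φ = N₂B₁A₂ = μ₀n₁N₂A₂·I₁, giving M = μ₀n₁N₂A₂.
A₂ = πr² = π(1.350×10^-2 m)² = 5.726×10^-4 m².
M = (4π×10⁻⁷)(1990)(751)(5.726×10^-4) = 1.075×10^-3 H.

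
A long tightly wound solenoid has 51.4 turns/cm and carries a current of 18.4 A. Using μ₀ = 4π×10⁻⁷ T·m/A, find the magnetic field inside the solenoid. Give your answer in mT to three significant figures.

B ≈ 119 mT

Inside a long solenoid, B = μ₀nI.
B = (4π×10⁻⁷)(5.140×10^3 m⁻¹)(18.4 A) = 0.1188 T.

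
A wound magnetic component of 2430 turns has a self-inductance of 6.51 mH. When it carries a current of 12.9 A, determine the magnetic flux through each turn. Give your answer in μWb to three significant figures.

Φ_B ≈ 34.6 μWb

From L = NΦ_B/I, the flux per turn is Φ_B = LI/N.
Φ_B = (6.510×10^-3 H)(12.9 A)/2430 = 3.456×10^-5 Wb.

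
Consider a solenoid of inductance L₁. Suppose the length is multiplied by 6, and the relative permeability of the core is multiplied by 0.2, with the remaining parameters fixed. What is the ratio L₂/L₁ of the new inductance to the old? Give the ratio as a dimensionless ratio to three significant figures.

L₂/L₁ = 0.0333

For a solenoid, L ∝ μᵣN²A/ℓ.
L₂/L₁ = (6)^-1 × (0.2) = 0.0333.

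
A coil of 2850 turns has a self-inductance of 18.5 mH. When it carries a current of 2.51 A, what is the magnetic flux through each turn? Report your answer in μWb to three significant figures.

Φ_B ≈ 16.3 μWb

From L = NΦ_B/I, the flux per turn is Φ_B = LI/N.
Φ_B = (1.850×10^-2 H)(2.51 A)/2850 = 1.629×10^-5 Wb.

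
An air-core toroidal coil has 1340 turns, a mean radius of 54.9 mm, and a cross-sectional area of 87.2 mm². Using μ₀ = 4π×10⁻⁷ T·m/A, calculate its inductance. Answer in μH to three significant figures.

L ≈ 570 μH

For a thin toroid, L = μ₀N²A/(2πR).
L = (4π×10⁻⁷)(1340)²(8.720×10^-5) / (2π×5.490×10^-2 m) = 5.704×10^-4 H.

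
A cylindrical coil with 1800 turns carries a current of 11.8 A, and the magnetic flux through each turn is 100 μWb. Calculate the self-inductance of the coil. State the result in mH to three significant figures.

Self-inductance is defined by L = NΦ_B/I (flux linkage over current).
L = (1800)(1.000×10^-4 Wb)/(11.8 A) = 1.525×10^-2 H.

L ≈ 15.3 mH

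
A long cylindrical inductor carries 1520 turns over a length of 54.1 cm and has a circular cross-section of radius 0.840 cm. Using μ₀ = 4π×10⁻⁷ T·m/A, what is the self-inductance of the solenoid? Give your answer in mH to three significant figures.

L ≈ 1.19 mH

A = πr² = π(8.400×10^-3 m)² = 2.217×10^-4 m².
For a long solenoid, L = μ₀N²A/ℓ.
L = (4π×10⁻⁷)(1520)²(2.217×10^-4)/(0.541 m) = 1.190×10^-3 H.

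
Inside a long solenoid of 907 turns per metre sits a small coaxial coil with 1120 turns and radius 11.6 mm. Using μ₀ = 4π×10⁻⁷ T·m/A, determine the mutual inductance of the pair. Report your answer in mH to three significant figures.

The outer solenoid produces a uniform field B₁ = μ₀n₁I₁ across the inner coil,
so the flux linkage is N₂Φ = N₂B₁A₂ = μ₀n₁N₂A₂·I₁, giving M = μ₀n₁N₂A₂.
A₂ = πr² = π(1.160×10^-2 m)² = 4.227×10^-4 m².
M = (4π×10⁻⁷)(907)(1120)(4.227×10^-4) = 5.396×10^-4 H.

M ≈ 0.540 mH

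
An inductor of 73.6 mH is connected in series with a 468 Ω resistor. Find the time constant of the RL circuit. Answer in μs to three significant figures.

τ ≈ 157 μs

τ = L/R = (7.360×10^-2 H)/(468 Ω) = 1.573×10^-4 s.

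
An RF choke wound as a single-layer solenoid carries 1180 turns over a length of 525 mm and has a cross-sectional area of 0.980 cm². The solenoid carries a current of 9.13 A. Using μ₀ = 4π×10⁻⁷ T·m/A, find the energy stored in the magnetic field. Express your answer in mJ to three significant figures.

U ≈ 13.6 mJ

A = 0.980 cm² = 9.800×10^-5 m².
L = μ₀N²A/ℓ = (4π×10⁻⁷)(1180)²(9.800×10^-5)/(0.525) = 3.266×10^-4 H.
U = ½LI² = ½(3.266×10^-4)(9.13)² = 1.361×10^-2 J.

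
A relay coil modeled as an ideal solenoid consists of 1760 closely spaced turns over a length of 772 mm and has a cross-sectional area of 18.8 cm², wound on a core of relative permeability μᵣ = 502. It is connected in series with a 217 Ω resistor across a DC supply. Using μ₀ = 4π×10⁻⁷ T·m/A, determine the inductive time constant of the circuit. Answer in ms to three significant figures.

τ ≈ 21.9 ms

A = 18.8 cm² = 1.880×10^-3 m².
L = μ₀μᵣN²A/ℓ = (4π×10⁻⁷)(502)(1760)²(1.880×10^-3)/(0.772) = 4.759 H.
τ = L/R = (4.759)/(217) = 2.193×10^-2 s.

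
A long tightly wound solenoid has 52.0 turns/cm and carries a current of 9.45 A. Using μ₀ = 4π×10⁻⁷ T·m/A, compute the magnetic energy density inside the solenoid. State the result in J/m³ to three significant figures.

u ≈ 1520 J/m³

B = μ₀nI = (4π×10⁻⁷)(5.200×10^3)(9.45) = 6.175×10^-2 T.
u = B²/(2μ₀) = (6.175×10^-2)²/(2×4π×10⁻⁷) = 1.517×10^3 J/m³.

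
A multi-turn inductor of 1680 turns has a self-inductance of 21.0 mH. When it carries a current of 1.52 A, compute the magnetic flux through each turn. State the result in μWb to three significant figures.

Φ_B ≈ 19.0 μWb

From L = NΦ_B/I, the flux per turn is Φ_B = LI/N.
Φ_B = (2.100×10^-2 H)(1.52 A)/1680 = 1.900×10^-5 Wb.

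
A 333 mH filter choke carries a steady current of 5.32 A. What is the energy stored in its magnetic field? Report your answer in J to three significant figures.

Stored magnetic energy: U = ½LI².
U = ½(0.333 H)(5.32 A)² = 4.712 J.

U ≈ 4.71 J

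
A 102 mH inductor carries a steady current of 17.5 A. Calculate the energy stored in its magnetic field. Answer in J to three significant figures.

U ≈ 15.6 J

Stored magnetic energy: U = ½LI².
U = ½(0.102 H)(17.5 A)² = 15.62 J.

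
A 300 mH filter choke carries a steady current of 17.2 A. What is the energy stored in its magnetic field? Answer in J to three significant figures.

U ≈ 44.4 J

Stored magnetic energy: U = ½LI².
U = ½(0.3 H)(17.2 A)² = 44.38 J.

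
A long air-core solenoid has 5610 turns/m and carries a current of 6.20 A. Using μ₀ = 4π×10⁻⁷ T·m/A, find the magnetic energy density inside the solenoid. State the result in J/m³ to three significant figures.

B = μ₀nI = (4π×10⁻⁷)(5.610×10^3)(6.20) = 4.371×10^-2 T.
u = B²/(2μ₀) = (4.371×10^-2)²/(2×4π×10⁻⁷) = 760.1 J/m³.

u ≈ 760 J/m³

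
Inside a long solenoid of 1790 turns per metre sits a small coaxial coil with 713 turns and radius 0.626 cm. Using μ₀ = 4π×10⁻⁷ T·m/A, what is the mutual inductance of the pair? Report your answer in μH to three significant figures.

The outer solenoid produces a uniform field B₁ = μ₀n₁I₁ across the inner coil,
so the flux linkage is N₂Φ = N₂B₁A₂ = μ₀n₁N₂A₂·I₁, giving M = μ₀n₁N₂A₂.
A₂ = πr² = π(6.260×10^-3 m)² = 1.231×10^-4 m².
M = (4π×10⁻⁷)(1790)(713)(1.231×10^-4) = 1.974×10^-4 H.

M ≈ 197 μH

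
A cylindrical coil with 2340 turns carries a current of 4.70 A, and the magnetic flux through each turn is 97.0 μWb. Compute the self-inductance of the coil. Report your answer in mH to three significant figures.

L ≈ 48.3 mH

Self-inductance is defined by L = NΦ_B/I (flux linkage over current).
L = (2340)(9.700×10^-5 Wb)/(4.70 A) = 4.829×10^-2 H.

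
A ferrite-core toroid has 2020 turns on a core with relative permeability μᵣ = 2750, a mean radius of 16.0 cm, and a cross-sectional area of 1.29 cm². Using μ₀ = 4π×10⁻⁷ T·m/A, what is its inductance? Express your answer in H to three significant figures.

L ≈ 1.81 H

For a thin toroid, L = μ₀μᵣN²A/(2πR).
L = (4π×10⁻⁷)(2750)(2020)²(1.290×10^-4) / (2π×0.16 m) = 1.809 H.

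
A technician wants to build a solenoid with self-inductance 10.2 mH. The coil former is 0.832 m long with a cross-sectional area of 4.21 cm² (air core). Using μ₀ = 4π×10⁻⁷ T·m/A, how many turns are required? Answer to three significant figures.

N ≈ 4010 turns

A = 4.21 cm² = 4.210×10^-4 m².
From L = μ₀N²A/ℓ, N = √(Lℓ / (μ₀A)).
N = √[(1.020×10^-2)(0.832) / ((4π×10⁻⁷)×4.210×10^-4)] = √(1.604×10^7) ≈ 4005.1.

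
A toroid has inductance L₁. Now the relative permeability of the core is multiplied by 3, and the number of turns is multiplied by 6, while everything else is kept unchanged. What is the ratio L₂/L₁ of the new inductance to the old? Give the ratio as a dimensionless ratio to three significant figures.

L₂/L₁ = 108

For a toroid, L ∝ μᵣN²A/R.
L₂/L₁ = (3) × (6)^2 = 108.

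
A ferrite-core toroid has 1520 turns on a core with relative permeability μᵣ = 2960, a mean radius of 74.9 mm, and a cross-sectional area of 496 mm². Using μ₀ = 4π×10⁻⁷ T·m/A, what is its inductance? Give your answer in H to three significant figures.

For a thin toroid, L = μ₀μᵣN²A/(2πR).
L = (4π×10⁻⁷)(2960)(1520)²(4.960×10^-4) / (2π×7.490×10^-2 m) = 9.058 H.

L ≈ 9.06 H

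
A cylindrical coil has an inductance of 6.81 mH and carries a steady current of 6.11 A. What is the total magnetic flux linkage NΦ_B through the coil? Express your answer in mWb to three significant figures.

NΦ_B ≈ 41.6 mWb

From L = NΦ_B/I, the flux linkage is NΦ_B = LI.
NΦ_B = (6.810×10^-3 H)(6.11 A) = 4.161×10^-2 Wb.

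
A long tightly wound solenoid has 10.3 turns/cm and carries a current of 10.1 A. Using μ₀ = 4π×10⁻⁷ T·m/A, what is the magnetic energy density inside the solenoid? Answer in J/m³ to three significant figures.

u ≈ 68.0 J/m³

B = μ₀nI = (4π×10⁻⁷)(1.030×10^3)(10.1) = 1.307×10^-2 T.
u = B²/(2μ₀) = (1.307×10^-2)²/(2×4π×10⁻⁷) = 68 J/m³.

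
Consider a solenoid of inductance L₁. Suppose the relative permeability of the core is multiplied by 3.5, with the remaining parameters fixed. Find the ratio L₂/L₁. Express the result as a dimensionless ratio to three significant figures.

L₂/L₁ = 3.50

For a solenoid, L ∝ μᵣN²A/ℓ.
L₂/L₁ = (3.5) = 3.50.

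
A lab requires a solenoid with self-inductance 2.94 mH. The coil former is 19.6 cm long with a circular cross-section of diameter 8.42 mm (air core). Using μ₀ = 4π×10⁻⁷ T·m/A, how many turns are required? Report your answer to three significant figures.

A = π(d/2)² = π(4.210×10^-3 m)² = 5.568×10^-5 m².
From L = μ₀N²A/ℓ, N = √(Lℓ / (μ₀A)).
N = √[(2.940×10^-3)(0.196) / ((4π×10⁻⁷)×5.568×10^-5)] = √(8.235×10^6) ≈ 2869.7.

N ≈ 2870 turns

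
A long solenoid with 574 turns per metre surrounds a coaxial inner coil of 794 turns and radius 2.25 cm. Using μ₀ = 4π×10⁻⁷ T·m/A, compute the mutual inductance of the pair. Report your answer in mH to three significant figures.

The outer solenoid produces a uniform field B₁ = μ₀n₁I₁ across the inner coil,
so the flux linkage is N₂Φ = N₂B₁A₂ = μ₀n₁N₂A₂·I₁, giving M = μ₀n₁N₂A₂.
A₂ = πr² = π(2.250×10^-2 m)² = 1.590×10^-3 m².
M = (4π×10⁻⁷)(574)(794)(1.590×10^-3) = 9.109×10^-4 H.

M ≈ 0.911 mH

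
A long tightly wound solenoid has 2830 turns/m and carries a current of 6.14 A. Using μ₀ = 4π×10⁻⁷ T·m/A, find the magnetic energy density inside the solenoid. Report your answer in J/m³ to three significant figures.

B = μ₀nI = (4π×10⁻⁷)(2.830×10^3)(6.14) = 2.184×10^-2 T.
u = B²/(2μ₀) = (2.184×10^-2)²/(2×4π×10⁻⁷) = 189.7 J/m³.

u ≈ 190 J/m³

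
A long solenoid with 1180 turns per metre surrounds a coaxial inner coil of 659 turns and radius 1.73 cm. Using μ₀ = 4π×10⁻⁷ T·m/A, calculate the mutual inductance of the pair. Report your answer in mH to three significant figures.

M ≈ 0.919 mH

The outer solenoid produces a uniform field B₁ = μ₀n₁I₁ across the inner coil,
so the flux linkage is N₂Φ = N₂B₁A₂ = μ₀n₁N₂A₂·I₁, giving M = μ₀n₁N₂A₂.
A₂ = πr² = π(1.730×10^-2 m)² = 9.402×10^-4 m².
M = (4π×10⁻⁷)(1180)(659)(9.402×10^-4) = 9.188×10^-4 H.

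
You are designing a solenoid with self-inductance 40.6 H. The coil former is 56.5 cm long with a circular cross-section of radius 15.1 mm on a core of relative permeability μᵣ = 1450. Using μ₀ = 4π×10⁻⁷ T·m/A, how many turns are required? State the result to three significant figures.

A = πr² = π(1.510×10^-2 m)² = 7.163×10^-4 m².
From L = μ₀μᵣN²A/ℓ, N = √(Lℓ / (μ₀μᵣA)).
N = √[(40.6)(0.565) / ((4π×10⁻⁷)(1450)×7.163×10^-4)] = √(1.757×10^7) ≈ 4192.2.

N ≈ 4190 turns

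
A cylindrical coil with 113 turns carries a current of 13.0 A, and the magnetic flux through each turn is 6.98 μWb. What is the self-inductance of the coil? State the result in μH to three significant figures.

Self-inductance is defined by L = NΦ_B/I (flux linkage over current).
L = (113)(6.980×10^-6 Wb)/(13.0 A) = 6.067×10^-5 H.

L ≈ 60.7 μH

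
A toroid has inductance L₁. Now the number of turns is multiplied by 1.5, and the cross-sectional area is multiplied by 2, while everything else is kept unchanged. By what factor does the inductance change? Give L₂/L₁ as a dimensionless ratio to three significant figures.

L₂/L₁ = 4.50

For a toroid, L ∝ μᵣN²A/R.
L₂/L₁ = (1.5)^2 × (2) = 4.50.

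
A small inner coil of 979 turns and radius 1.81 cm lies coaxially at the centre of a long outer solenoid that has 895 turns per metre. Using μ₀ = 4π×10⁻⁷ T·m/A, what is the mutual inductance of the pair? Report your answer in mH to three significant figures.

M ≈ 1.13 mH

The outer solenoid produces a uniform field B₁ = μ₀n₁I₁ across the inner coil,
so the flux linkage is N₂Φ = N₂B₁A₂ = μ₀n₁N₂A₂·I₁, giving M = μ₀n₁N₂A₂.
A₂ = πr² = π(1.810×10^-2 m)² = 1.029×10^-3 m².
M = (4π×10⁻⁷)(895)(979)(1.029×10^-3) = 1.133×10^-3 H.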